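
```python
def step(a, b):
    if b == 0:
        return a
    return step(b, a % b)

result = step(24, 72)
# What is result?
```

step(24, 72) -> step(72, 24) -> step(24, 0) -> 24

Answer: 24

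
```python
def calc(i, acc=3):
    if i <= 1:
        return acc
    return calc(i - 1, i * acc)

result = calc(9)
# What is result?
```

Accumulator trace (n, acc): (9, 3) -> (8, 27) -> (7, 216) -> (6, 1512) -> (5, 9072) -> (4, 45360) -> (3, 181440) -> (2, 544320) -> (1, 1088640) -> return 1088640

Answer: 1088640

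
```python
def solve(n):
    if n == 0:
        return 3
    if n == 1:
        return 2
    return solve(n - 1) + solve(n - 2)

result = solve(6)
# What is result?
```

Build up from base cases: solve(0)=3, solve(1)=2, solve(2)=5, solve(3)=7, solve(4)=12, solve(5)=19, solve(6)=31

Answer: 31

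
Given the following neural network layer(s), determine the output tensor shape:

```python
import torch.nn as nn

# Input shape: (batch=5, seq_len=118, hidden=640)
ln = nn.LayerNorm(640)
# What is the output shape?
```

Input: (5, 118, 640) -> Output: (5, 118, 640)

Answer: (5, 118, 640)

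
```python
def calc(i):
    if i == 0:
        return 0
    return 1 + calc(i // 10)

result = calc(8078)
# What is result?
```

Count of digits of 8078: 4

Answer: 4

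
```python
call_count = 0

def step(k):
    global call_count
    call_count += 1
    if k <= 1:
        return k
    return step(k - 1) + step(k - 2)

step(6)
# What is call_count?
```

Calls(k) = 1 + Calls(k-1) + Calls(k-2); Calls(0)=Calls(1)=1. For k=6 this gives 25.

Answer: 25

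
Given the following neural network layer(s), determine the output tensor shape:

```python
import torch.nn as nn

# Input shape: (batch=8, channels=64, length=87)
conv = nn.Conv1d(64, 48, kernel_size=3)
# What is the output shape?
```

Input: (8, 64, 87) -> Output: (8, 48, 85)

Answer: (8, 48, 85)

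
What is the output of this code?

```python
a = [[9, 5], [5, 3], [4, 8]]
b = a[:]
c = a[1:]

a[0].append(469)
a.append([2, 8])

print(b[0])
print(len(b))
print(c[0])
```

Key concept: slice with nested mutation.
Step by step:
`a = [[9, 5], [5, 3], [4, 8]]` → a = [[9, 5], [5, 3], [4, 8]]
`b = a[:]` → b = [[9, 5], [5, 3], [4, 8]]
`c = a[1:]` → c = [[5, 3], [4, 8]]
`a[0].append(469)` → a = [[9, 5, 469], [5, 3], [4, 8]]; b = [[9, 5, 469], [5, 3], [4, 8]]
`a.append([2, 8])` → a = [[9, 5, 469], [5, 3], [4, 8], [2, 8]]
`print(b[0])` → prints [9, 5, 469]
`print(len(b))` → prints 3
`print(c[0])` → prints [5, 3]

Answer:
[9, 5, 469]
3
[5, 3]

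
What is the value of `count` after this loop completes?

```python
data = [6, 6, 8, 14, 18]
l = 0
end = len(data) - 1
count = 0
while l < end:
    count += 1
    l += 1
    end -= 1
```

Iterations until pointers meet (list length 5)
`count` takes the values: 0 → 1 → 2

Answer: 2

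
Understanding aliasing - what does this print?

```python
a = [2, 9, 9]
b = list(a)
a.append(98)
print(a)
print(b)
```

Key concept: list() constructor creates copy.
Step by step:
`a = [2, 9, 9]` → a = [2, 9, 9]
`b = list(a)` → b = [2, 9, 9]
`a.append(98)` → a = [2, 9, 9, 98]
`print(a)` → prints [2, 9, 9, 98]
`print(b)` → prints [2, 9, 9]

Answer:
[2, 9, 9, 98]
[2, 9, 9]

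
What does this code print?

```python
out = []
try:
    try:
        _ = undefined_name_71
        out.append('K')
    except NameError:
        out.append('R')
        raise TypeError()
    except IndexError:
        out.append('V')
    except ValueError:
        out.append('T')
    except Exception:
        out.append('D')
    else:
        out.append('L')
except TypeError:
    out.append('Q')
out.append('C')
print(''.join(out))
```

Execution trace: 'R' (except NameError) → 'Q' (outer except TypeError) → 'C' (after the try/except). Output: RQC

Answer: RQC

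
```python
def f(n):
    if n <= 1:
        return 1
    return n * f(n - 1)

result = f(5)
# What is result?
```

f(5) = 5 * 4 * 3 * 2 * 1 = 120

Answer: 120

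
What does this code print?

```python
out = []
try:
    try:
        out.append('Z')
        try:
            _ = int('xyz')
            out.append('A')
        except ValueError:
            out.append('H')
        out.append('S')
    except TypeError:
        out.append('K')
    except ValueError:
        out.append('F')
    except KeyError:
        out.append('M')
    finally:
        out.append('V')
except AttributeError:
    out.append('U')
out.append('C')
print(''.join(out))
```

Execution trace: 'Z' (try body) → 'H' (inner except ValueError) → 'S' (try body, no exception) → 'V' (finally) → 'C' (after the try/except). Output: ZHSVC

Answer: ZHSVC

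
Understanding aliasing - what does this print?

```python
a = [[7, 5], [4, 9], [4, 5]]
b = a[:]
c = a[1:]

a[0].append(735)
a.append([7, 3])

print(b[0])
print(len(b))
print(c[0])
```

Key concept: slice with nested mutation.
Step by step:
`a = [[7, 5], [4, 9], [4, 5]]` → a = [[7, 5], [4, 9], [4, 5]]
`b = a[:]` → b = [[7, 5], [4, 9], [4, 5]]
`c = a[1:]` → c = [[4, 9], [4, 5]]
`a[0].append(735)` → a = [[7, 5, 735], [4, 9], [4, 5]]; b = [[7, 5, 735], [4, 9], [4, 5]]
`a.append([7, 3])` → a = [[7, 5, 735], [4, 9], [4, 5], [7, 3]]
`print(b[0])` → prints [7, 5, 735]
`print(len(b))` → prints 3
`print(c[0])` → prints [4, 9]

Answer:
[7, 5, 735]
3
[4, 9]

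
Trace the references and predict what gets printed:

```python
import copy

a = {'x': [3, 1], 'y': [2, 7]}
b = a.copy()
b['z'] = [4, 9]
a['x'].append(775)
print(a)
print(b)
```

Key concept: shallow copy of dict with mutable values.
Step by step:
`a = {'x': [3, 1], 'y': [2, 7]}` → a = {'x': [3, 1], 'y': [2, 7]}
`b = a.copy()` → b = {'x': [3, 1], 'y': [2, 7]}
`b['z'] = [4, 9]` → b = {'x': [3, 1], 'y': [2, 7], 'z': [4, 9]}
`a['x'].append(775)` → a = {'x': [3, 1, 775], 'y': [2, 7]}; b = {'x': [3, 1, 775], 'y': [2, 7], 'z': [4, 9]}
`print(a)` → prints {'x': [3, 1, 775], 'y': [2, 7]}
`print(b)` → prints {'x': [3, 1, 775], 'y': [2, 7], 'z': [4, 9]}

Answer:
{'x': [3, 1, 775], 'y': [2, 7]}
{'x': [3, 1, 775], 'y': [2, 7], 'z': [4, 9]}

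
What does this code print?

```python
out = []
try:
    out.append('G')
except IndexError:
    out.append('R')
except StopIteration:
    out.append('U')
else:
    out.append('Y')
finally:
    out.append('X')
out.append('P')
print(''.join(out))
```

Execution trace: 'G' (try body, no exception) → 'Y' (else) → 'X' (finally) → 'P' (after the try/except). Output: GYXP

Answer: GYXP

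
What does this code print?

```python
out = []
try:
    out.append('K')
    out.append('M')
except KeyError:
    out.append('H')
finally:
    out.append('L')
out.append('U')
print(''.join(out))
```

Execution trace: 'K' (try body) → 'M' (try body, no exception) → 'L' (finally) → 'U' (after the try/except). Output: KMLU

Answer: KMLU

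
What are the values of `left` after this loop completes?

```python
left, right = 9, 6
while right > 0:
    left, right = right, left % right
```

GCD of 9 and 6
`left` takes the values: 9 → 6 → 3

Answer: 3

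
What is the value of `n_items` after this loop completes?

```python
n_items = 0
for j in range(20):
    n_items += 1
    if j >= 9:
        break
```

Loop breaks when j reaches 9, n_items is 10
`n_items` takes the values: 0 → 1 → 2 → 3 → 4 → 5 → 6 → 7 → 8 → 9 → 10

Answer: 10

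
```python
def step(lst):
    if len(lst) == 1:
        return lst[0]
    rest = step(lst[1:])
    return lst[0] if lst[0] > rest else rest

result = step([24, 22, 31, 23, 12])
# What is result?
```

Recursive max over [24, 22, 31, 23, 12] = 31

Answer: 31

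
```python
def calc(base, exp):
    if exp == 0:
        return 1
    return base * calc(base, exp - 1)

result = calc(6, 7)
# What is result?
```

calc(6, 7) = 6 * 6 * 6 * 6 * 6 * 6 * 6 = 279936

Answer: 279936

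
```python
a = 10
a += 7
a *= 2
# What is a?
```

Trace:
`a = 10` → a = 10
`a += 7` → a = 17
`a *= 2` → a = 34
So a = 34

Answer: 34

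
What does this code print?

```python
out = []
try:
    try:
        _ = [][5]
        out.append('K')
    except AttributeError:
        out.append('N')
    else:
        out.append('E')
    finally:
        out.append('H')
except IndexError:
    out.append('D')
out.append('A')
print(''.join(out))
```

Execution trace: 'H' (finally) → 'D' (outer except IndexError) → 'A' (after the try/except). Output: HDA

Answer: HDA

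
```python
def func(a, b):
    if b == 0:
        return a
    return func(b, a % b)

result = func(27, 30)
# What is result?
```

func(27, 30) -> func(30, 27) -> func(27, 3) -> func(3, 0) -> 3

Answer: 3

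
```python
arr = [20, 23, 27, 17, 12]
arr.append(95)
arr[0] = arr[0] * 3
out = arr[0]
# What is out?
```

Trace:
`arr = [20, 23, 27, 17, 12]` → arr = [20, 23, 27, 17, 12]
`arr.append(95)` → arr = [20, 23, 27, 17, 12, 95]
`arr[0] = arr[0] * 3` → arr = [60, 23, 27, 17, 12, 95]
`out = arr[0]` → out = 60
So out = 60

Answer: 60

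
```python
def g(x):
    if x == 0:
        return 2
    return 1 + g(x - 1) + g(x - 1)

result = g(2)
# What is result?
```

g(x) = 1 + 2·g(x-1), g(0)=2. Closed form: (2+1)·2^2 - 1 = 11.

Answer: 11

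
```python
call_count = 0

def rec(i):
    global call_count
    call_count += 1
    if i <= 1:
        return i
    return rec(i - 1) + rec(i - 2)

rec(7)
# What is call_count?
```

Calls(i) = 1 + Calls(i-1) + Calls(i-2); Calls(0)=Calls(1)=1. For i=7 this gives 41.

Answer: 41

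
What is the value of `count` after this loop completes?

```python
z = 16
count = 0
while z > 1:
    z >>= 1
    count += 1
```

Count right shifts until 1
`count` takes the values: 0 → 1 → 2 → 3 → 4

Answer: 4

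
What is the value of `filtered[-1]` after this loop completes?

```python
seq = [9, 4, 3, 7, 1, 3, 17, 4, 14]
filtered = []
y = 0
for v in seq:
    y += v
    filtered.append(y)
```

Cumulative sum ends at 62
`filtered` takes the values: [] → [9] → [9, 13] → [9, 13, 16] → [9, 13, 16, 23] → [9, 13, 16, 23, 24] → [9, 13, 16, 23, 24, 27] → [9, 13, 16, 23, 24, 27, 44] → [9, 13, 16, 23, 24, 27, 44, 48] → [9, 13, 16, 23, 24, 27, 44, 48, 62]
So `filtered[-1]` = 62

Answer: 62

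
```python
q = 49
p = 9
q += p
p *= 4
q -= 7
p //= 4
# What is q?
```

Trace:
`q = 49` → q = 49
`p = 9` → p = 9
`q += p` → q = 58
`p *= 4` → p = 36
`q -= 7` → q = 51
`p //= 4` → p = 9
So q = 51

Answer: 51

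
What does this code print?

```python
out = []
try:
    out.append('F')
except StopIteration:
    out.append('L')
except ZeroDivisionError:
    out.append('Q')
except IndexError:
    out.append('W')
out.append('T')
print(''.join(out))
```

Execution trace: 'F' (try body, no exception) → 'T' (after the try/except). Output: FT

Answer: FT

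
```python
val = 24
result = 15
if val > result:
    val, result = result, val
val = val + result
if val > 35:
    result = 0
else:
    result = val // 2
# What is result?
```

Trace:
`val = 24` → val = 24
`result = 15` → result = 15
`if val > result: ...` → val > result is True → val = 15; result = 24
`val = val + result` → val = 39
`if val > 35: ...` → val > 35 is True → result = 0
So result = 0

Answer: 0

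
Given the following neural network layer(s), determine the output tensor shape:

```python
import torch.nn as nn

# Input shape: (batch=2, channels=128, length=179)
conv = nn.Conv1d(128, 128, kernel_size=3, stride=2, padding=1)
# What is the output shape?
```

Input: (2, 128, 179) -> Output: (2, 128, 90)

Answer: (2, 128, 90)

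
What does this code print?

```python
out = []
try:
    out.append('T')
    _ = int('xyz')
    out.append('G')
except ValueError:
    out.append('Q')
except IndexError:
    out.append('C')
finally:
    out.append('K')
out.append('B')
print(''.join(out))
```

Execution trace: 'T' (try body) → 'Q' (except ValueError) → 'K' (finally) → 'B' (after the try/except). Output: TQKB

Answer: TQKB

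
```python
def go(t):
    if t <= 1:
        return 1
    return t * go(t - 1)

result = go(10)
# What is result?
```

go(10) = 10 * 9 * 8 * 7 * 6 * 5 * 4 * 3 * 2 * 1 = 3628800

Answer: 3628800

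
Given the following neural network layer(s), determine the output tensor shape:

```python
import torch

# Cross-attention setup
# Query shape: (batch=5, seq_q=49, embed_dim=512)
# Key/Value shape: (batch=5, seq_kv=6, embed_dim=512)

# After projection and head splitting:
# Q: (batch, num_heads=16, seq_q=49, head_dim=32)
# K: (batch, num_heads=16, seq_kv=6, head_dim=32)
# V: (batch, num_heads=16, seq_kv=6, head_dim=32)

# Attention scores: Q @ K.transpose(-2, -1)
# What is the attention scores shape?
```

Input: (5, 49, 512) -> Output: (5, 16, 49, 6)

Answer: (5, 16, 49, 6)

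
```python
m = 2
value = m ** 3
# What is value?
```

Trace:
`m = 2` → m = 2
`value = m ** 3` → value = 8
So value = 8

Answer: 8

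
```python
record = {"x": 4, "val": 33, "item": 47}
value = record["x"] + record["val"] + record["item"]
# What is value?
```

Trace:
`record = {"x": 4, "val": 33, "item": 47}` → record = {'x': 4, 'val': 33, 'item': 47}
`value = record["x"] + record["val"] + record["item"]` → value = 84
So value = 84

Answer: 84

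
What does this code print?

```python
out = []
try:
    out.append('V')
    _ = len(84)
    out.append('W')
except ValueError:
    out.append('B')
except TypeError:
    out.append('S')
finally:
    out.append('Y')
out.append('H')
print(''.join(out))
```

Execution trace: 'V' (try body) → 'S' (except TypeError) → 'Y' (finally) → 'H' (after the try/except). Output: VSYH

Answer: VSYH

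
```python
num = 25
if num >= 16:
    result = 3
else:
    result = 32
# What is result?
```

Trace:
`num = 25` → num = 25
`if num >= 16: ...` → num >= 16 is True → result = 3
So result = 3

Answer: 3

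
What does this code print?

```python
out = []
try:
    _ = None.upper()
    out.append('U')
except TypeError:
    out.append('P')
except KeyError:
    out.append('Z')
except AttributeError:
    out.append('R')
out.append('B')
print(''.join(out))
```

Execution trace: 'R' (except AttributeError) → 'B' (after the try/except). Output: RB

Answer: RB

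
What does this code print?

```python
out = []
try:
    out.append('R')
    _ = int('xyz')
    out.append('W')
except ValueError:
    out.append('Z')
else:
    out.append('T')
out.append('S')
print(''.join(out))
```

Execution trace: 'R' (try body) → 'Z' (except ValueError) → 'S' (after the try/except). Output: RZS

Answer: RZS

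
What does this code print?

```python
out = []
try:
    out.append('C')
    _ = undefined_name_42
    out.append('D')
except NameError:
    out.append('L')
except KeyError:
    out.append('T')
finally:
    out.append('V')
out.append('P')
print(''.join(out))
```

Execution trace: 'C' (try body) → 'L' (except NameError) → 'V' (finally) → 'P' (after the try/except). Output: CLVP

Answer: CLVP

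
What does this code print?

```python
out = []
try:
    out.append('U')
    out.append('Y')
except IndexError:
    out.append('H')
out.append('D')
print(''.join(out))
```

Execution trace: 'U' (try body) → 'Y' (try body, no exception) → 'D' (after the try/except). Output: UYD

Answer: UYD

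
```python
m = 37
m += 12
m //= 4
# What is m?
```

Trace:
`m = 37` → m = 37
`m += 12` → m = 49
`m //= 4` → m = 12
So m = 12

Answer: 12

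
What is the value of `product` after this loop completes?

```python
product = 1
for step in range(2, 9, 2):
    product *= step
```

Product of even numbers 2 to 8
`product` takes the values: 1 → 2 → 8 → 48 → 384

Answer: 384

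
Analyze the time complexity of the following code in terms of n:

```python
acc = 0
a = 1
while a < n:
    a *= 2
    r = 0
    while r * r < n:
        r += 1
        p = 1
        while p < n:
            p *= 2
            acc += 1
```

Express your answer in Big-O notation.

Each loop level contributes: log n × √n × log n. Multiplying the contributions gives O(√n log² n).

Answer: O(√n log² n)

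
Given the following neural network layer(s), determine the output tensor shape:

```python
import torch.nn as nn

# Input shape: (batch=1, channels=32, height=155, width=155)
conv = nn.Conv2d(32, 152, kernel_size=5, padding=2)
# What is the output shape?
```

Input: (1, 32, 155, 155) -> Output: (1, 152, 155, 155)

Answer: (1, 152, 155, 155)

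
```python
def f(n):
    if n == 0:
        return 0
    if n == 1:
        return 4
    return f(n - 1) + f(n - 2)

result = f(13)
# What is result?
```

Build up from base cases: f(0)=0, f(1)=4, f(2)=4, f(3)=8, f(4)=12, f(5)=20, f(6)=32, ..., f(13)=932

Answer: 932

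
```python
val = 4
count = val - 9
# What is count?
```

Trace:
`val = 4` → val = 4
`count = val - 9` → count = -5
So count = -5

Answer: -5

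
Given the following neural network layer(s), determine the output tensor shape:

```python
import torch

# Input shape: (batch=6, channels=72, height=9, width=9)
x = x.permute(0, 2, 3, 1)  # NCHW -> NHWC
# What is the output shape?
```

Input: (6, 72, 9, 9) -> Output: (6, 9, 9, 72)

Answer: (6, 9, 9, 72)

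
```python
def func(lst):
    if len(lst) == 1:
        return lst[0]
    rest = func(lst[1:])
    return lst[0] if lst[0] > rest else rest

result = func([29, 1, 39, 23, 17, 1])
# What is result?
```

Recursive max over [29, 1, 39, 23, 17, 1] = 39

Answer: 39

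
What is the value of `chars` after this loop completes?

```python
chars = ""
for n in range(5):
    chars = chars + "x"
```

Repeat 'x' 5 times
`chars` takes the values: "" → "x" → "xx" → "xxx" → "xxxx" → "xxxxx"

Answer: "xxxxx"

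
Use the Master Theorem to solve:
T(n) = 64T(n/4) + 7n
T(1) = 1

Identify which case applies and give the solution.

a=64, b=4, f(n)=7n. log_4(64) = 3. Since c=1 < 3, Case 1 applies: T(n) = Θ(n^log_b(a)) = O(n^3).

Answer: O(n^3) - Case 1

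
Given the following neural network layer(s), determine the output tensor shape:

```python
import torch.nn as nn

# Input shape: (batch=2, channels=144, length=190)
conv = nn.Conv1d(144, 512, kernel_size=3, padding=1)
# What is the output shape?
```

Input: (2, 144, 190) -> Output: (2, 512, 190)

Answer: (2, 512, 190)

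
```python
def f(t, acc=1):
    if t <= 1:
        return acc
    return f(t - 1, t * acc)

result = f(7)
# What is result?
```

Accumulator trace (n, acc): (7, 1) -> (6, 7) -> (5, 42) -> (4, 210) -> (3, 840) -> (2, 2520) -> (1, 5040) -> return 5040

Answer: 5040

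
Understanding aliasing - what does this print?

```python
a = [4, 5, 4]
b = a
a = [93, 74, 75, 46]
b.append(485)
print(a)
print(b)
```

Key concept: rebinding vs mutation: a is rebound to a new list, b still points at the original.
Step by step:
`a = [4, 5, 4]` → a = [4, 5, 4]
`b = a` → b = [4, 5, 4] (same object as a)
`a = [93, 74, 75, 46]` → a = [93, 74, 75, 46]
`b.append(485)` → b = [4, 5, 4, 485]
`print(a)` → prints [93, 74, 75, 46]
`print(b)` → prints [4, 5, 4, 485]

Answer:
[93, 74, 75, 46]
[4, 5, 4, 485]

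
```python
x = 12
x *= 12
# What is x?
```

Trace:
`x = 12` → x = 12
`x *= 12` → x = 144
So x = 144

Answer: 144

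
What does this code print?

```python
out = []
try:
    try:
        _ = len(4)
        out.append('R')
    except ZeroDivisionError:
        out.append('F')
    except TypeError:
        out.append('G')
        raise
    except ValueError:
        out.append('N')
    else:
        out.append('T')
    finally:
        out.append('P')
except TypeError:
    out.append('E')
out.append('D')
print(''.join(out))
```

Execution trace: 'G' (inner except TypeError) → 'P' (inner finally) → 'E' (outer except TypeError) → 'D' (after the try/except). Output: GPED

Answer: GPED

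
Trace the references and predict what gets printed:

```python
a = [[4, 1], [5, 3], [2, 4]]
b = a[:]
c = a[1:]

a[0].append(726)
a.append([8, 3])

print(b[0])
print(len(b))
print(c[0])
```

Key concept: slice with nested mutation.
Step by step:
`a = [[4, 1], [5, 3], [2, 4]]` → a = [[4, 1], [5, 3], [2, 4]]
`b = a[:]` → b = [[4, 1], [5, 3], [2, 4]]
`c = a[1:]` → c = [[5, 3], [2, 4]]
`a[0].append(726)` → a = [[4, 1, 726], [5, 3], [2, 4]]; b = [[4, 1, 726], [5, 3], [2, 4]]
`a.append([8, 3])` → a = [[4, 1, 726], [5, 3], [2, 4], [8, 3]]
`print(b[0])` → prints [4, 1, 726]
`print(len(b))` → prints 3
`print(c[0])` → prints [5, 3]

Answer:
[4, 1, 726]
3
[5, 3]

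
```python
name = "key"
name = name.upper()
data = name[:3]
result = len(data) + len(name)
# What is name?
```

Trace:
`name = "key"` → name = 'key'
`name = name.upper()` → name = 'KEY'
`data = name[:3]` → data = 'KEY'
`result = len(data) + len(name)` → result = 6
So name = 'KEY'

Answer: 'KEY'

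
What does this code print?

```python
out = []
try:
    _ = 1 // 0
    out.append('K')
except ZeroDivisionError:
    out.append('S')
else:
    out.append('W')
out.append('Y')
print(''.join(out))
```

Execution trace: 'S' (except ZeroDivisionError) → 'Y' (after the try/except). Output: SY

Answer: SY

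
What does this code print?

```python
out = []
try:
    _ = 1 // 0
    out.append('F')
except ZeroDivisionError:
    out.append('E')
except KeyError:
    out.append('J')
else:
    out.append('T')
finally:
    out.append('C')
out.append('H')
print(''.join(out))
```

Execution trace: 'E' (except ZeroDivisionError) → 'C' (finally) → 'H' (after the try/except). Output: ECH

Answer: ECH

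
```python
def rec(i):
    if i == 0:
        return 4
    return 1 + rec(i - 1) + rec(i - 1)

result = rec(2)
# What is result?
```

rec(i) = 1 + 2·rec(i-1), rec(0)=4. Closed form: (4+1)·2^2 - 1 = 19.

Answer: 19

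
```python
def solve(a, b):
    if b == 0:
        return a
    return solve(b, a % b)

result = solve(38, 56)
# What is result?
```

solve(38, 56) -> solve(56, 38) -> solve(38, 18) -> solve(18, 2) -> solve(2, 0) -> 2

Answer: 2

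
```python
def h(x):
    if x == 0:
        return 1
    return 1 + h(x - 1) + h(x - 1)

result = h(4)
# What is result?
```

h(x) = 1 + 2·h(x-1), h(0)=1. Closed form: (1+1)·2^4 - 1 = 31.

Answer: 31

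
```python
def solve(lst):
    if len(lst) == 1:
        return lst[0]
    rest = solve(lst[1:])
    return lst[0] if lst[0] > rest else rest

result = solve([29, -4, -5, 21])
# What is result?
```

Recursive max over [29, -4, -5, 21] = 29

Answer: 29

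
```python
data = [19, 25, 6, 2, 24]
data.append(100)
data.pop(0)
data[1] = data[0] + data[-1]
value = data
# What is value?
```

Trace:
`data = [19, 25, 6, 2, 24]` → data = [19, 25, 6, 2, 24]
`data.append(100)` → data = [19, 25, 6, 2, 24, 100]
`data.pop(0)` → data = [25, 6, 2, 24, 100]
`data[1] = data[0] + data[-1]` → data = [25, 125, 2, 24, 100]
`value = data` → value = [25, 125, 2, 24, 100]
So value = [25, 125, 2, 24, 100]

Answer: [25, 125, 2, 24, 100]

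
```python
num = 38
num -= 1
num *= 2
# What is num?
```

Trace:
`num = 38` → num = 38
`num -= 1` → num = 37
`num *= 2` → num = 74
So num = 74

Answer: 74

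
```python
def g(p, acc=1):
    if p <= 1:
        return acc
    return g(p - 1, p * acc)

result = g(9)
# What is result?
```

Accumulator trace (n, acc): (9, 1) -> (8, 9) -> (7, 72) -> (6, 504) -> (5, 3024) -> (4, 15120) -> (3, 60480) -> (2, 181440) -> (1, 362880) -> return 362880

Answer: 362880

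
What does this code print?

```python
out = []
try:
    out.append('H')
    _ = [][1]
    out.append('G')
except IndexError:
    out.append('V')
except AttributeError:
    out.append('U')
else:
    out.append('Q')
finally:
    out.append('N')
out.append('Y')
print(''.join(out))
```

Execution trace: 'H' (try body) → 'V' (except IndexError) → 'N' (finally) → 'Y' (after the try/except). Output: HVNY

Answer: HVNY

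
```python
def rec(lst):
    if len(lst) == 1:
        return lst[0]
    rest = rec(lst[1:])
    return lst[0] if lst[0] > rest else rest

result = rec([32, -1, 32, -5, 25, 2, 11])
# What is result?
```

Recursive max over [32, -1, 32, -5, 25, 2, 11] = 32

Answer: 32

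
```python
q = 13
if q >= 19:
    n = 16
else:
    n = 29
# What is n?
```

Trace:
`q = 13` → q = 13
`if q >= 19: ...` → q >= 19 is False, take else branch → n = 29
So n = 29

Answer: 29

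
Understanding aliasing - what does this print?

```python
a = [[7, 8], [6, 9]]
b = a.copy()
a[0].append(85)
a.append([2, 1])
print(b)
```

Key concept: shallow copy with nested lists.
Step by step:
`a = [[7, 8], [6, 9]]` → a = [[7, 8], [6, 9]]
`b = a.copy()` → b = [[7, 8], [6, 9]]
`a[0].append(85)` → a = [[7, 8, 85], [6, 9]]; b = [[7, 8, 85], [6, 9]]
`a.append([2, 1])` → a = [[7, 8, 85], [6, 9], [2, 1]]
`print(b)` → prints [[7, 8, 85], [6, 9]]

Answer: [[7, 8, 85], [6, 9]]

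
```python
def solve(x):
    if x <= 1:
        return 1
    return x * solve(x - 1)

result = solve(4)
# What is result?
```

solve(4) = 4 * 3 * 2 * 1 = 24

Answer: 24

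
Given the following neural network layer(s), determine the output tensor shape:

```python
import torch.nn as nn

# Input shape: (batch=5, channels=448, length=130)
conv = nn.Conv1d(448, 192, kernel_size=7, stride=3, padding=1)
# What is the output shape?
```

Input: (5, 448, 130) -> Output: (5, 192, 42)

Answer: (5, 192, 42)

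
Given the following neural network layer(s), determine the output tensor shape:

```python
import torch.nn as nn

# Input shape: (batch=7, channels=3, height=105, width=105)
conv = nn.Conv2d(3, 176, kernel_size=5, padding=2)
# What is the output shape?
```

Input: (7, 3, 105, 105) -> Output: (7, 176, 105, 105)

Answer: (7, 176, 105, 105)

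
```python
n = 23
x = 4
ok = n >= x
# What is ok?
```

Trace:
`n = 23` → n = 23
`x = 4` → x = 4
`ok = n >= x` → ok = True
So ok = True

Answer: True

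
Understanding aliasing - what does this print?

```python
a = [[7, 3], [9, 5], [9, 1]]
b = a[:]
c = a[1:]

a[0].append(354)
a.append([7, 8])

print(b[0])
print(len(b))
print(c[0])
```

Key concept: slice with nested mutation.
Step by step:
`a = [[7, 3], [9, 5], [9, 1]]` → a = [[7, 3], [9, 5], [9, 1]]
`b = a[:]` → b = [[7, 3], [9, 5], [9, 1]]
`c = a[1:]` → c = [[9, 5], [9, 1]]
`a[0].append(354)` → a = [[7, 3, 354], [9, 5], [9, 1]]; b = [[7, 3, 354], [9, 5], [9, 1]]
`a.append([7, 8])` → a = [[7, 3, 354], [9, 5], [9, 1], [7, 8]]
`print(b[0])` → prints [7, 3, 354]
`print(len(b))` → prints 3
`print(c[0])` → prints [9, 5]

Answer:
[7, 3, 354]
3
[9, 5]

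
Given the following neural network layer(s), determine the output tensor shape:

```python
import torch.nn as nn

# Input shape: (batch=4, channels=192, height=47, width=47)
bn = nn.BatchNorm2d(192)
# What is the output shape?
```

Input: (4, 192, 47, 47) -> Output: (4, 192, 47, 47)

Answer: (4, 192, 47, 47)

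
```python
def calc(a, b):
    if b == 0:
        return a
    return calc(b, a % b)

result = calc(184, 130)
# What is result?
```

calc(184, 130) -> calc(130, 54) -> calc(54, 22) -> calc(22, 10) -> calc(10, 2) -> calc(2, 0) -> 2

Answer: 2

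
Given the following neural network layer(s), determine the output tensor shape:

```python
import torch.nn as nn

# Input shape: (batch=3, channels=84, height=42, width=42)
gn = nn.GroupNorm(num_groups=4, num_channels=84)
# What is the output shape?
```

Input: (3, 84, 42, 42) -> Output: (3, 84, 42, 42)

Answer: (3, 84, 42, 42)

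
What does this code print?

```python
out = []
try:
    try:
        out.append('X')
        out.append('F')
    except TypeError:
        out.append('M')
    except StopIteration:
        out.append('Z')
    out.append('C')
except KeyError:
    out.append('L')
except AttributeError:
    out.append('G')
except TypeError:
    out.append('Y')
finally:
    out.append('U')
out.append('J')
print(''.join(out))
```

Execution trace: 'X' (inner try body) → 'F' (inner try body, no exception) → 'C' (try body, no exception) → 'U' (finally) → 'J' (after the try/except). Output: XFCUJ

Answer: XFCUJ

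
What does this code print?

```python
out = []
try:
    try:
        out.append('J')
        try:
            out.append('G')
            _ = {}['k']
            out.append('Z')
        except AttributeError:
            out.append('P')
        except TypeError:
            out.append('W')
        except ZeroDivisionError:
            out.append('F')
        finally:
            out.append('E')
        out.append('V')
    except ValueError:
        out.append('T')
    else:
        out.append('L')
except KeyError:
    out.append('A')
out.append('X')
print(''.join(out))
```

Execution trace: 'J' (try body) → 'G' (inner try body) → 'E' (inner finally) → 'A' (outer except KeyError) → 'X' (after the try/except). Output: JGEAX

Answer: JGEAX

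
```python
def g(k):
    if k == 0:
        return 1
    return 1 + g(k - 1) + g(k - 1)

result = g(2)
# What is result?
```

g(k) = 1 + 2·g(k-1), g(0)=1. Closed form: (1+1)·2^2 - 1 = 7.

Answer: 7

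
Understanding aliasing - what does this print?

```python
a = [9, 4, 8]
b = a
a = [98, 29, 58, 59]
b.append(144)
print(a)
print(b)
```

Key concept: rebinding vs mutation: a is rebound to a new list, b still points at the original.
Step by step:
`a = [9, 4, 8]` → a = [9, 4, 8]
`b = a` → b = [9, 4, 8] (same object as a)
`a = [98, 29, 58, 59]` → a = [98, 29, 58, 59]
`b.append(144)` → b = [9, 4, 8, 144]
`print(a)` → prints [98, 29, 58, 59]
`print(b)` → prints [9, 4, 8, 144]

Answer:
[98, 29, 58, 59]
[9, 4, 8, 144]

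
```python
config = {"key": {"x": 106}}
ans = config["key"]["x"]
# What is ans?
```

Trace:
`config = {"key": {"x": 106}}` → config = {'key': {'x': 106}}
`ans = config["key"]["x"]` → ans = 106
So ans = 106

Answer: 106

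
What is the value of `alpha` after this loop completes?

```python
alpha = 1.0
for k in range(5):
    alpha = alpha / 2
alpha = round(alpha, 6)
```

Halving LR 5 times: 1 / 2^5
`alpha` takes the values: 1.0 → 0.5 → 0.25 → 0.125 → 0.0625 → 0.03125

Answer: 0.03125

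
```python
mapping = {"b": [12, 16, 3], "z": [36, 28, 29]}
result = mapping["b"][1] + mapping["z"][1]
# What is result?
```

Trace:
`mapping = {"b": [12, 16, 3], "z": [36, 28, 29]}` → mapping = {'b': [12, 16, 3], 'z': [36, 28, 29]}
`result = mapping["b"][1] + mapping["z"][1]` → result = 44
So result = 44

Answer: 44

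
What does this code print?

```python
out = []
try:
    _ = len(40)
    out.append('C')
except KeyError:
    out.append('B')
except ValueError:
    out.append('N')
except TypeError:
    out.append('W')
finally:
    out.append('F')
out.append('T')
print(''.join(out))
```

Execution trace: 'W' (except TypeError) → 'F' (finally) → 'T' (after the try/except). Output: WFT

Answer: WFT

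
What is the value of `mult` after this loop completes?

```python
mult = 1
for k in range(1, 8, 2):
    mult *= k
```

Product of 1, 3, 5, ... up to 7
`mult` takes the values: 1 → 3 → 15 → 105

Answer: 105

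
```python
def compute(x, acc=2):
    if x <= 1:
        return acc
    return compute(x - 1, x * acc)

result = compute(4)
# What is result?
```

Accumulator trace (n, acc): (4, 2) -> (3, 8) -> (2, 24) -> (1, 48) -> return 48

Answer: 48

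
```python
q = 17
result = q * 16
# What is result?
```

Trace:
`q = 17` → q = 17
`result = q * 16` → result = 272
So result = 272

Answer: 272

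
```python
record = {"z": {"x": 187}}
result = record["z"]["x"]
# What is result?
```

Trace:
`record = {"z": {"x": 187}}` → record = {'z': {'x': 187}}
`result = record["z"]["x"]` → result = 187
So result = 187

Answer: 187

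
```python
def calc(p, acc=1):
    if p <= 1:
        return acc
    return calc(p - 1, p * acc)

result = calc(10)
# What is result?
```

Accumulator trace (n, acc): (10, 1) -> (9, 10) -> (8, 90) -> (7, 720) -> (6, 5040) -> (5, 30240) -> (4, 151200) -> (3, 604800) -> (2, 1814400) -> (1, 3628800) -> return 3628800

Answer: 3628800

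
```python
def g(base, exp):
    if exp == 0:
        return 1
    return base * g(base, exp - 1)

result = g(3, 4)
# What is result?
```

g(3, 4) = 3 * 3 * 3 * 3 = 81

Answer: 81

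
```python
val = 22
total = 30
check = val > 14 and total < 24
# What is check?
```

Trace:
`val = 22` → val = 22
`total = 30` → total = 30
`check = val > 14 and total < 24` → check = False
So check = False

Answer: False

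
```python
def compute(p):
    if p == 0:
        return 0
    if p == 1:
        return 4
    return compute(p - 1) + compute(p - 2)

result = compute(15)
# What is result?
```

Build up from base cases: compute(0)=0, compute(1)=4, compute(2)=4, compute(3)=8, compute(4)=12, compute(5)=20, compute(6)=32, ..., compute(15)=2440

Answer: 2440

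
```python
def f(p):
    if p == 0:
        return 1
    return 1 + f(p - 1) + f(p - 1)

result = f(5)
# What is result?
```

f(p) = 1 + 2·f(p-1), f(0)=1. Closed form: (1+1)·2^5 - 1 = 63.

Answer: 63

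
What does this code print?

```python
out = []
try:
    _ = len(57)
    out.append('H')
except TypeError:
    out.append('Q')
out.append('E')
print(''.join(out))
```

Execution trace: 'Q' (except TypeError) → 'E' (after the try/except). Output: QE

Answer: QE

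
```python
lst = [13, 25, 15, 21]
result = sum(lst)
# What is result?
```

Trace:
`lst = [13, 25, 15, 21]` → lst = [13, 25, 15, 21]
`result = sum(lst)` → result = 74
So result = 74

Answer: 74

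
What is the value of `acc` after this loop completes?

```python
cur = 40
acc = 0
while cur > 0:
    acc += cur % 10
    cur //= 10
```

Sum digits of 40
`acc` takes the values: 0 → 4

Answer: 4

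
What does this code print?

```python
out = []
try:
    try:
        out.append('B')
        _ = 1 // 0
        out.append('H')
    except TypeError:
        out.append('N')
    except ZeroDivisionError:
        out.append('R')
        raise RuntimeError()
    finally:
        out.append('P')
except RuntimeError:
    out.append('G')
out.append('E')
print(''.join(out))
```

Execution trace: 'B' (try body) → 'R' (except ZeroDivisionError) → 'P' (finally) → 'G' (outer except RuntimeError) → 'E' (after the try/except). Output: BRPGE

Answer: BRPGE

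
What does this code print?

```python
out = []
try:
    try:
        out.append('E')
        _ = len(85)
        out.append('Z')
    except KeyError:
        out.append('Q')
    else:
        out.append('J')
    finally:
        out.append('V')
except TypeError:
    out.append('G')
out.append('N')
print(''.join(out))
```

Execution trace: 'E' (try body) → 'V' (finally) → 'G' (outer except TypeError) → 'N' (after the try/except). Output: EVGN

Answer: EVGN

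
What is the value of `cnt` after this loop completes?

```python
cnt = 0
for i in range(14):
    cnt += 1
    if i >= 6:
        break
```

Loop breaks when i reaches 6, cnt is 7
`cnt` takes the values: 0 → 1 → 2 → 3 → 4 → 5 → 6 → 7

Answer: 7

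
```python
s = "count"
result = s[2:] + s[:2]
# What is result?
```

Trace:
`s = "count"` → s = 'count'
`result = s[2:] + s[:2]` → result = 'untco'
So result = 'untco'

Answer: 'untco'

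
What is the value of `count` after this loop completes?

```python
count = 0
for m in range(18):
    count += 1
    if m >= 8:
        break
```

Loop breaks when m reaches 8, count is 9
`count` takes the values: 0 → 1 → 2 → 3 → 4 → 5 → 6 → 7 → 8 → 9

Answer: 9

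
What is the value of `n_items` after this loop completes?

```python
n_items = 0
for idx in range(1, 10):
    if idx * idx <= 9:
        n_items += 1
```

Count numbers where idx² ≤ 9
`n_items` takes the values: 0 → 1 → 2 → 3

Answer: 3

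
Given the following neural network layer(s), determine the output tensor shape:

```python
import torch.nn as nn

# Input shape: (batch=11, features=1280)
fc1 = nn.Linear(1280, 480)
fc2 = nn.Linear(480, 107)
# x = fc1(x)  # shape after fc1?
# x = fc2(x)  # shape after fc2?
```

Input: (11, 1280) -> after fc1: (11, 480) -> Output: (11, 107)

Answer: (11, 107)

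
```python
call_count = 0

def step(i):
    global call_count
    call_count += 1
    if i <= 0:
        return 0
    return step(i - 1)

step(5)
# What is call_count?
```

Linear recursion stepping by 1: 6 calls from i=5 down to ≤0.

Answer: 6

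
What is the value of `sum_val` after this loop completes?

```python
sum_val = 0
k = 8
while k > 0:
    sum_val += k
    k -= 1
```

Sum 8 down to 1
`sum_val` takes the values: 0 → 8 → 15 → 21 → 26 → 30 → 33 → 35 → 36

Answer: 36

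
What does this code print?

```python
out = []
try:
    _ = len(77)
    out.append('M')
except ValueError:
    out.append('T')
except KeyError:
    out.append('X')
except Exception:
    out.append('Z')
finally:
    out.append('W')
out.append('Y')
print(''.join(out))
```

Execution trace: 'Z' (except Exception) → 'W' (finally) → 'Y' (after the try/except). Output: ZWY

Answer: ZWY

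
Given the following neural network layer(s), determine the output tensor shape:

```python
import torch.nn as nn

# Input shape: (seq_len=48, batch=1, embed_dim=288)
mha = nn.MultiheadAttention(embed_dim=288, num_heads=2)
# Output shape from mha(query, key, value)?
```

Input: (48, 1, 288) -> Output: (48, 1, 288)

Answer: (48, 1, 288)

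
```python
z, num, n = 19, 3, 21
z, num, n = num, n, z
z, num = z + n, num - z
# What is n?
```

Trace:
`z, num, n = 19, 3, 21` → z = 19; num = 3; n = 21
`z, num, n = num, n, z` → z = 3; num = 21; n = 19
`z, num = z + n, num - z` → z = 22; num = 18
So n = 19

Answer: 19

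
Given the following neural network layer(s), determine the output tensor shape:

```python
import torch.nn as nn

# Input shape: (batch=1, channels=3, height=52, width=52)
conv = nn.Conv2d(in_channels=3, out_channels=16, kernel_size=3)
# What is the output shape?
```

Input: (1, 3, 52, 52) -> Output: (1, 16, 50, 50)

Answer: (1, 16, 50, 50)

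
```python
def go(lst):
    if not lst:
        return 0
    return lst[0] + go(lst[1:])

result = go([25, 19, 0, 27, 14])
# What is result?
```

25 + 19 + 0 + 27 + 14 + 0 = 85

Answer: 85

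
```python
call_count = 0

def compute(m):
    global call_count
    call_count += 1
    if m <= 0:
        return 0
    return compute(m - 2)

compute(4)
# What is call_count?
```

Linear recursion stepping by 2: 3 calls from m=4 down to ≤0.

Answer: 3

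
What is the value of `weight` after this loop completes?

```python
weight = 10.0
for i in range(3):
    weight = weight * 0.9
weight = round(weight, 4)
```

Exponential decay: 10.0 * 0.9^3
`weight` takes the values: 10.0 → 9.0 → 8.1 → 7.29

Answer: 7.29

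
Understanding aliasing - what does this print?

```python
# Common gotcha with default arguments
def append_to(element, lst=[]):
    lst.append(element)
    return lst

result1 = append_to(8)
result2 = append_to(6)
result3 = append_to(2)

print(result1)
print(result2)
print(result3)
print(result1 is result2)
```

Key concept: mutable default argument gotcha.
Step by step:
`result1 = append_to(8)` → result1 = [8]
`result2 = append_to(6)` → result1 = [8, 6] (same object as result2); result2 = [8, 6] (same object as result1)
`result3 = append_to(2)` → result1 = [8, 6, 2] (same object as result2, result3); result2 = [8, 6, 2] (same object as result1, result3); result3 = [8, 6, 2] (same object as result1, result2)
`print(result1)` → prints [8, 6, 2]
`print(result2)` → prints [8, 6, 2]
`print(result3)` → prints [8, 6, 2]
`print(result1 is result2)` → prints True

Answer:
[8, 6, 2]
[8, 6, 2]
[8, 6, 2]
True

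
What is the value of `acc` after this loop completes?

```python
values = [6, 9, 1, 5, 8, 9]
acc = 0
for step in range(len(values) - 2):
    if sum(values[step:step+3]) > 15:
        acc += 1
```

Count windows with sum > 15
`acc` takes the values: 0 → 1 → 2

Answer: 2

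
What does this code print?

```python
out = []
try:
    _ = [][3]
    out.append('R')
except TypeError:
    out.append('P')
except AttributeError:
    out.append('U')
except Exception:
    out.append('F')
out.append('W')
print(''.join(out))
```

Execution trace: 'F' (except Exception) → 'W' (after the try/except). Output: FW

Answer: FW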